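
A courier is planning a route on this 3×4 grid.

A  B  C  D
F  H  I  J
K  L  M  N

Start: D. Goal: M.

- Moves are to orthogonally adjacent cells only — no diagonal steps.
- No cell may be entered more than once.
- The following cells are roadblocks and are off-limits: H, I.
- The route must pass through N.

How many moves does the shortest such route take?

3

Any route passes through N somewhere between D and M. Summing Manhattan distances along the two legs (D → N → M) gives a lower bound of 2 + 1 = 3 moves.
A route of 3 moves achieves this: D → J → N → M.
Since 3 matches the lower bound, it is optimal.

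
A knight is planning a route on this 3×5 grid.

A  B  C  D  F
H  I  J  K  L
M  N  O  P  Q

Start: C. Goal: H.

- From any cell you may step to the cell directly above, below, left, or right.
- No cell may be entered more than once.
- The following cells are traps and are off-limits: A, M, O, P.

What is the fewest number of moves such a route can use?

3

The Manhattan distance from C to H is |1−2| + |3−1| = 3, so at least 3 moves are needed.
A route of 3 moves achieves this: C → J → I → H.
Since 3 matches the lower bound, it is optimal.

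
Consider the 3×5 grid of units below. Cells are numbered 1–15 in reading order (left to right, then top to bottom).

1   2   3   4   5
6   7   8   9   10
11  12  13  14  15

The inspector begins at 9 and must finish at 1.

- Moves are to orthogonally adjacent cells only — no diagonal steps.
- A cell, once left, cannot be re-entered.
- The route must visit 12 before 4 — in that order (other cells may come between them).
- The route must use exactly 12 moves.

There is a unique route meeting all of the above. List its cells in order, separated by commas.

The waypoints must appear in the order 12, 4, with no cell reused.
Route from 9: left 2 to 7, down 1 to 12, right 3 to 15, up 2 to 5, left 4 to 1 — 12 moves in all.
Check: order respected (12 at step 3, 4 at step 9); 12 moves as required.

9, 8, 7, 12, 13, 14, 15, 10, 5, 4, 3, 2, 1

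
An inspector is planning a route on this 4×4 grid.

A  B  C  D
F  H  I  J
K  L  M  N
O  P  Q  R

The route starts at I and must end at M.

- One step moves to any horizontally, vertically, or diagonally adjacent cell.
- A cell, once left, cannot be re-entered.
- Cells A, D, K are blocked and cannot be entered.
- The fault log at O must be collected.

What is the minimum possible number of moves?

Any route passes through O somewhere between I and M. Summing Chebyshev distances along the two legs (I → O → M) gives a lower bound of 2 + 2 = 4 moves.
A route of 4 moves achieves this: I → L → O → P → M.
Since 4 matches the lower bound, it is optimal.

4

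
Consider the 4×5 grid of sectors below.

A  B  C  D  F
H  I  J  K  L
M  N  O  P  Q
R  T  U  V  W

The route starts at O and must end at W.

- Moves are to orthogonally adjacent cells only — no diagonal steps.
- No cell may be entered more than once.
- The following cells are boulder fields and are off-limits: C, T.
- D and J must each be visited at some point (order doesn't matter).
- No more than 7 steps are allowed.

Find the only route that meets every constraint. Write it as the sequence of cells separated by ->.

O -> J -> K -> D -> F -> L -> Q -> W

The 7-move cap with required stops at D, J leaves no slack for detours.
Route from O: up to J, right to K, up to D, right to F, 3× down (reaching W) — 7 moves in all.
Check: all required cells visited; 7 ≤ 7 moves.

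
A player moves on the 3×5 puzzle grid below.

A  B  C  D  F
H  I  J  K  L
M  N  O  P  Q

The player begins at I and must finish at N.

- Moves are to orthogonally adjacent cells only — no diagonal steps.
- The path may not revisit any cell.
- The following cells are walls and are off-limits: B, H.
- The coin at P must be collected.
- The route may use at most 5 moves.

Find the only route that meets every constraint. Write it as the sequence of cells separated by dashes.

I - J - K - P - O - N

The 5-move cap with required stops at P leaves no slack for detours.
Route from I: 2× right (reaching K), down to P, 2× left (reaching N) — 5 moves in all.
Check: all required cells visited; 5 ≤ 5 moves.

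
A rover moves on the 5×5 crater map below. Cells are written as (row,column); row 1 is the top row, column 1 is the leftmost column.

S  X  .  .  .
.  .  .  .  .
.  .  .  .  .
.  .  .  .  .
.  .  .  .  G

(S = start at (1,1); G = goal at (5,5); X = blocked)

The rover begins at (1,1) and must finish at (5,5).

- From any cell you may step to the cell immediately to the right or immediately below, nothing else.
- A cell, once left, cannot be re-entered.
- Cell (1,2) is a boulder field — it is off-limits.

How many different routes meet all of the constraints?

35

A right/down-only route from (1,1) to (5,5) makes exactly 4 down-moves and 4 right-moves in some order.
With no other constraints that would be C(8,4) = 70 routes.
Subtract routes through each blocked cell (inclusion–exclusion for overlaps): − through (1,2): 35 → 35.
That gives 35 routes.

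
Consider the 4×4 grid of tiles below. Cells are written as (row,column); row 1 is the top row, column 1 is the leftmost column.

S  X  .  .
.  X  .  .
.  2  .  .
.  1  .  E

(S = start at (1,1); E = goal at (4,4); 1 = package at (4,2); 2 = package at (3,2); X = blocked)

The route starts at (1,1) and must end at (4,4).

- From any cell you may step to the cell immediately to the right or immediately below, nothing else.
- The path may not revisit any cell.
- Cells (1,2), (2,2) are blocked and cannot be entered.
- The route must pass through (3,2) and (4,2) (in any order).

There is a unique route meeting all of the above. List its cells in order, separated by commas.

Moves only go right or down, so the column and row indices never decrease.
Route from (1,1): 2× down (reaching (3,1)), right to (3,2), down to (4,2), 2× right (reaching (4,4)) — 6 moves in all.
Check: all required cells visited.

(1,1), (2,1), (3,1), (3,2), (4,2), (4,3), (4,4)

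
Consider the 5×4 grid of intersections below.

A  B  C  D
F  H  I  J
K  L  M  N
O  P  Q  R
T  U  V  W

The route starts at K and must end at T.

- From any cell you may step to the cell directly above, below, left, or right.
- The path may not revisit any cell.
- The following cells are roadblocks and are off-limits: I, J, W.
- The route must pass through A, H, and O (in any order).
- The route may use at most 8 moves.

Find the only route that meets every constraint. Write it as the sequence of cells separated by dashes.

The 8-move cap with required stops at A, H, O leaves no slack for detours.
Route from K: up 2 to A, right 1 to B, down 3 to P, left 1 to O, down 1 to T — 8 moves in all.
Check: all required cells visited; 8 ≤ 8 moves.

K - F - A - B - H - L - P - O - T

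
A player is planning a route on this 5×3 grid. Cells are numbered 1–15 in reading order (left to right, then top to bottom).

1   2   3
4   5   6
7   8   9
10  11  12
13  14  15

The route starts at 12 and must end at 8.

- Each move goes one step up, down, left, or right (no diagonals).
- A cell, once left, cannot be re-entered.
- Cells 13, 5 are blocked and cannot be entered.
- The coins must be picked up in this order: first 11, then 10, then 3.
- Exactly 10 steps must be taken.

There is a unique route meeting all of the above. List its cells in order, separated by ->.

12 -> 11 -> 10 -> 7 -> 4 -> 1 -> 2 -> 3 -> 6 -> 9 -> 8

The waypoints must appear in the order 11, 10, 3, with no cell reused.
Route from 12: left 2 to 10, up 3 to 1, right 2 to 3, down 2 to 9, left 1 to 8 — 10 moves in all.
Check: order respected (11 at step 1, 10 at step 2, 3 at step 7); 10 moves as required.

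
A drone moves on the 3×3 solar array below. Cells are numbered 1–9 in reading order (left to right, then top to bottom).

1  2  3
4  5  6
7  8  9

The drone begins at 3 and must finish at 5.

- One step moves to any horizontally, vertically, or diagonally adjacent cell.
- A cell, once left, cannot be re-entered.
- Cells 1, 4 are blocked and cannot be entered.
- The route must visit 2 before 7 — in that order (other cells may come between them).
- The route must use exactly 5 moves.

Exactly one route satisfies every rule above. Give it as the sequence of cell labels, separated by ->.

The waypoints must appear in the order 2, 7, with no cell reused.
Route from 3: left to 2, down-right to 6, down-left to 8, left to 7, up-right to 5 — 5 moves in all.
Check: order respected (2 at step 1, 7 at step 4); 5 moves as required.

3 -> 2 -> 6 -> 8 -> 7 -> 5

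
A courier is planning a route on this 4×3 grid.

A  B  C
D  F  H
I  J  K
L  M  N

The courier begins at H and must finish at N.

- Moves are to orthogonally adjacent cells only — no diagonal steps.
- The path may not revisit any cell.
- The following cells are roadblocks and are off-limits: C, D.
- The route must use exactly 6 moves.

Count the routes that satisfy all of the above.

Need simple routes of exactly 6 moves from H to N (Manhattan distance 2, so 2 moves are spent on a detour and 2 undoing it).
Enumerating: H K J I L M N | H F J I L M N.
That gives 2 routes.

2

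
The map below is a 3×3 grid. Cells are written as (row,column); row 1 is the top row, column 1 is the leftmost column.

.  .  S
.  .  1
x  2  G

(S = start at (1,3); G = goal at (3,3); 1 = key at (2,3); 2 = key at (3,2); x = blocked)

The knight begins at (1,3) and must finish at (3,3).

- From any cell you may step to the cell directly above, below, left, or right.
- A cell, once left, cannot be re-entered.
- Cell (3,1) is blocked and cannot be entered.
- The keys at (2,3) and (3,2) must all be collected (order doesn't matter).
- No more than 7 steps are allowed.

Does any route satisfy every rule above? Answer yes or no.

yes

One route that works: (1,3) → (2,3) → (2,2) → (3,2) → (3,3).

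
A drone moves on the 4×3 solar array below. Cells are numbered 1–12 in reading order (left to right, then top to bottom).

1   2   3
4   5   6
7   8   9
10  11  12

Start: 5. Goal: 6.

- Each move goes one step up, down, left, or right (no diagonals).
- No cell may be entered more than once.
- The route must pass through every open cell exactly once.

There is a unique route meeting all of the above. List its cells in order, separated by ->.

5 -> 8 -> 9 -> 12 -> 11 -> 10 -> 7 -> 4 -> 1 -> 2 -> 3 -> 6

Need to visit all 12 open cells exactly once, starting at 5 and ending at 6.
Route from 5: down 1 to 8, right 1 to 9, down 1 to 12, left 2 to 10, up 3 to 1, right 2 to 3, down 1 to 6 — 11 moves in all.
Check: all 12 open cells covered.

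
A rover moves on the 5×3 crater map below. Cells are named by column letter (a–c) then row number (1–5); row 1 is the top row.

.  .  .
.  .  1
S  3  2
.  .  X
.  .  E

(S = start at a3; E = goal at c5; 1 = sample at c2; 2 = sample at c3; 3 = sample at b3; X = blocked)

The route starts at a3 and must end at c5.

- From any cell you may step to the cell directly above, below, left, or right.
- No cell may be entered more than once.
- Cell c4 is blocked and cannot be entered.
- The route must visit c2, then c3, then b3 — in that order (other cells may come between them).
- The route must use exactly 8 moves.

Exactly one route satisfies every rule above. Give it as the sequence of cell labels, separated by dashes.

a3 - a2 - b2 - c2 - c3 - b3 - b4 - b5 - c5

The waypoints must appear in the order c2, c3, b3, with no cell reused.
Route from a3: up 1 to a2, right 2 to c2, down 1 to c3, left 1 to b3, down 2 to b5, right 1 to c5 — 8 moves in all.
Check: order respected (1 at step 3, 2 at step 4, 3 at step 5); 8 moves as required.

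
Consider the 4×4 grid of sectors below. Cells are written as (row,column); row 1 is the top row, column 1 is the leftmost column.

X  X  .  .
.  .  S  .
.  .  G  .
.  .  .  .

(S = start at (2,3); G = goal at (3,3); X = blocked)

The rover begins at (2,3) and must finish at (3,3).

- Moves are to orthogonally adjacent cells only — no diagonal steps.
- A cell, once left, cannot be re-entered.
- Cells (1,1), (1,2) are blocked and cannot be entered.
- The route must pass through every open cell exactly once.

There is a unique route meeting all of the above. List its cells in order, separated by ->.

Need to visit all 14 open cells exactly once, starting at (2,3) and ending at (3,3).
Route from (2,3): up 1 to (1,3), right 1 to (1,4), down 3 to (4,4), left 3 to (4,1), up 2 to (2,1), right 1 to (2,2), down 1 to (3,2), right 1 to (3,3) — 13 moves in all.
Check: all 14 open cells covered.

(2,3) -> (1,3) -> (1,4) -> (2,4) -> (3,4) -> (4,4) -> (4,3) -> (4,2) -> (4,1) -> (3,1) -> (2,1) -> (2,2) -> (3,2) -> (3,3)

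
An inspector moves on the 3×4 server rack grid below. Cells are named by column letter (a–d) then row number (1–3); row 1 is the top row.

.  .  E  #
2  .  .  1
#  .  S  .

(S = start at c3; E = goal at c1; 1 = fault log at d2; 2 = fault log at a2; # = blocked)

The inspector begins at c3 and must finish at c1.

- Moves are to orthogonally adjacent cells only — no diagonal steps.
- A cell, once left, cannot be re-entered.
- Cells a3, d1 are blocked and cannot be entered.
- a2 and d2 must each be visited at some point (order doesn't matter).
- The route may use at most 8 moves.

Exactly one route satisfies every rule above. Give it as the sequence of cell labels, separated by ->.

c3 -> d3 -> d2 -> c2 -> b2 -> a2 -> a1 -> b1 -> c1

The 8-move cap with required stops at a2, d2 leaves no slack for detours.
Route from c3: right 1 to d3, up 1 to d2, left 3 to a2, up 1 to a1, right 2 to c1 — 8 moves in all.
Check: all required cells visited; 8 ≤ 8 moves.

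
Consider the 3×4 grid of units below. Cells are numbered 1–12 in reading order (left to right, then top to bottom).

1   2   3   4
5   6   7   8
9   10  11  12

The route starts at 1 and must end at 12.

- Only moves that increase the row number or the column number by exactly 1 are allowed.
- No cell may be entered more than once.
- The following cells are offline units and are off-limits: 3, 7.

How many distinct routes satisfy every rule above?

3

A right/down-only route from 1 to 12 makes exactly 2 down-moves and 3 right-moves in some order.
With no other constraints that would be C(5,2) = 10 routes.
Subtract routes through each blocked cell (inclusion–exclusion for overlaps): − through 3: 3 − through 7: 6 + through 3&7: 2 → 3.
That gives 3 routes.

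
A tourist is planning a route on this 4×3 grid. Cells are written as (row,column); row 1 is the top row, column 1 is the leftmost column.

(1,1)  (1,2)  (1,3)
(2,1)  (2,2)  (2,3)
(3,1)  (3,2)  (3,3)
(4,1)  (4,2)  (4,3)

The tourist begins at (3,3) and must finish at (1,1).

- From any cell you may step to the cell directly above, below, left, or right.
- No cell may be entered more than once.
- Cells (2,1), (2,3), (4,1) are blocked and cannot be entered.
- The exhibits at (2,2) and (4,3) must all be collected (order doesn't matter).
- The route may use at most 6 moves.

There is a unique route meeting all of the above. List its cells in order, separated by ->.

The budget equals the shortest possible length, so every move has to be on a shortest route through the required cells.
Route from (3,3): down to (4,3), left to (4,2), 3× up (reaching (1,2)), left to (1,1) — 6 moves in all.
Check: all required cells visited; 6 ≤ 6 moves.

(3,3) -> (4,3) -> (4,2) -> (3,2) -> (2,2) -> (1,2) -> (1,1)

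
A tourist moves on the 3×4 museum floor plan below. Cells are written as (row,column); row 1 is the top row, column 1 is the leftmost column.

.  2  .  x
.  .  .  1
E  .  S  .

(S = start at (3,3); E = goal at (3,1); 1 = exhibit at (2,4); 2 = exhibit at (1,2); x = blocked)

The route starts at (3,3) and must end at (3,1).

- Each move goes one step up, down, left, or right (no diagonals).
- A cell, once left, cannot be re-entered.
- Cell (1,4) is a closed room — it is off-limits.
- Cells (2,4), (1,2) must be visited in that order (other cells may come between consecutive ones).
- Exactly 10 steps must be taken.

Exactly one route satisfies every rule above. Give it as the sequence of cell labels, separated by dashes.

(3,3) - (3,4) - (2,4) - (2,3) - (1,3) - (1,2) - (1,1) - (2,1) - (2,2) - (3,2) - (3,1)

The waypoints must appear in the order (2,4), (1,2), with no cell reused.
Route from (3,3): right 1 to (3,4), up 1 to (2,4), left 1 to (2,3), up 1 to (1,3), left 2 to (1,1), down 1 to (2,1), right 1 to (2,2), down 1 to (3,2), left 1 to (3,1) — 10 moves in all.
Check: order respected (1 at step 2, 2 at step 5); 10 moves as required.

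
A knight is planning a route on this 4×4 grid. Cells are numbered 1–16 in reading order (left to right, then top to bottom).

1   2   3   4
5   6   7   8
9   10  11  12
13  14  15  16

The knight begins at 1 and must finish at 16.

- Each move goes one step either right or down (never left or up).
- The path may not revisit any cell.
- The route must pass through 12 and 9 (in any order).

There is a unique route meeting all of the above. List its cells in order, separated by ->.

Moves only go right or down, so the column and row indices never decrease.
Route from 1: 2× down (reaching 9), 3× right (reaching 12), down to 16 — 6 moves in all.
Check: all required cells visited.

1 -> 5 -> 9 -> 10 -> 11 -> 12 -> 16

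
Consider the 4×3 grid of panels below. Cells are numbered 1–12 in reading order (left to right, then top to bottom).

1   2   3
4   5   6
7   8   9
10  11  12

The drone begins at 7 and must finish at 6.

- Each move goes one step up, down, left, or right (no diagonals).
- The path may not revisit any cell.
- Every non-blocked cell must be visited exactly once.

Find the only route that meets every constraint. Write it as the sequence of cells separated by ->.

Need to visit all 12 open cells exactly once, starting at 7 and ending at 6.
Cell 12 has only two open neighbours (9 and 11), so the path must pass straight through it: one of those is the cell it's entered from and the other is where it exits.
Route from 7: down 1 to 10, right 2 to 12, up 1 to 9, left 1 to 8, up 1 to 5, left 1 to 4, up 1 to 1, right 2 to 3, down 1 to 6 — 11 moves in all.
Check: all 12 open cells covered.

7 -> 10 -> 11 -> 12 -> 9 -> 8 -> 5 -> 4 -> 1 -> 2 -> 3 -> 6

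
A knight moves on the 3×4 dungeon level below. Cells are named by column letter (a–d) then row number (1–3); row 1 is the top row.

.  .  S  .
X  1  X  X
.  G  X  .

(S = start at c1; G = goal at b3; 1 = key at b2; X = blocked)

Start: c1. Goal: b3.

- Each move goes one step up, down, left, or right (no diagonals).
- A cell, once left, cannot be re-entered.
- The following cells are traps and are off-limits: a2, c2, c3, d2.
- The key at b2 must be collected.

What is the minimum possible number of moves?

Any route passes through b2 somewhere between c1 and b3. Summing Manhattan distances along the two legs (c1 → b2 → b3) gives a lower bound of 2 + 1 = 3 moves.
A route of 3 moves achieves this: c1 → b1 → b2 → b3.
Since 3 matches the lower bound, it is optimal.

3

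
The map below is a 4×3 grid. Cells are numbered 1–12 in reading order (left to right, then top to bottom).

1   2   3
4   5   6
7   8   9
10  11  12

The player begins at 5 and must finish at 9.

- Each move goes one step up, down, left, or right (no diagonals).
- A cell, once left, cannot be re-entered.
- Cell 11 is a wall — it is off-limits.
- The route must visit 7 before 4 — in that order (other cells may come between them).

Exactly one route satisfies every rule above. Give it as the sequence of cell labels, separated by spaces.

The waypoints must appear in the order 7, 4, with no cell reused.
Route from 5: down 1 to 8, left 1 to 7, up 2 to 1, right 2 to 3, down 2 to 9 — 8 moves in all.
Check: order respected (7 at step 2, 4 at step 3).

5 8 7 4 1 2 3 6 9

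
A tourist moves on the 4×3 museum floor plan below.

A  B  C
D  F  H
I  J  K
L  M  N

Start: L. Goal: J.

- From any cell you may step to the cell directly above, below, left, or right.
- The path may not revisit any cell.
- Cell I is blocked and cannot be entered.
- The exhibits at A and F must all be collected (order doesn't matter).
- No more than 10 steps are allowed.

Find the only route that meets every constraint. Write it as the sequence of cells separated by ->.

Any route must reach A and F and still end at J within 10 moves, so the order of the required stops is forced.
Route from L: right 2 to N, up 3 to C, left 2 to A, down 1 to D, right 1 to F, down 1 to J — 10 moves in all.
Check: all required cells visited; 10 ≤ 10 moves.

L -> M -> N -> K -> H -> C -> B -> A -> D -> F -> J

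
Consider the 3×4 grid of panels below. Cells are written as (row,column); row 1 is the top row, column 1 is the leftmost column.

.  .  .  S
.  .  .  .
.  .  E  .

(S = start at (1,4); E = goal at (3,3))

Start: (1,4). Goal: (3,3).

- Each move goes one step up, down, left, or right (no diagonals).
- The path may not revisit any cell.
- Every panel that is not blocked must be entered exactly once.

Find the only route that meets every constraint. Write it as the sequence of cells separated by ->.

(1,4) -> (1,3) -> (1,2) -> (1,1) -> (2,1) -> (3,1) -> (3,2) -> (2,2) -> (2,3) -> (2,4) -> (3,4) -> (3,3)

Need to visit all 12 open cells exactly once, starting at (1,4) and ending at (3,3).
Cell (3,4) has only two open neighbours ((2,4) and (3,3)), so the path must pass straight through it: one of those is the cell it's entered from and the other is where it exits.
Route from (1,4): left 3 to (1,1), down 2 to (3,1), right 1 to (3,2), up 1 to (2,2), right 2 to (2,4), down 1 to (3,4), left 1 to (3,3) — 11 moves in all.
Check: all 12 open cells covered.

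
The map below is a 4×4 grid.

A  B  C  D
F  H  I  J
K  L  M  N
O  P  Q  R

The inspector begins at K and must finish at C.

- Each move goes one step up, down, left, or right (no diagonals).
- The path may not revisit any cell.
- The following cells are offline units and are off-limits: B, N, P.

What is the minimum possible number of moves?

4

The Manhattan distance from K to C is |3−1| + |1−3| = 4, so at least 4 moves are needed.
A route of 4 moves achieves this: K → F → H → I → C.
Since 4 matches the lower bound, it is optimal.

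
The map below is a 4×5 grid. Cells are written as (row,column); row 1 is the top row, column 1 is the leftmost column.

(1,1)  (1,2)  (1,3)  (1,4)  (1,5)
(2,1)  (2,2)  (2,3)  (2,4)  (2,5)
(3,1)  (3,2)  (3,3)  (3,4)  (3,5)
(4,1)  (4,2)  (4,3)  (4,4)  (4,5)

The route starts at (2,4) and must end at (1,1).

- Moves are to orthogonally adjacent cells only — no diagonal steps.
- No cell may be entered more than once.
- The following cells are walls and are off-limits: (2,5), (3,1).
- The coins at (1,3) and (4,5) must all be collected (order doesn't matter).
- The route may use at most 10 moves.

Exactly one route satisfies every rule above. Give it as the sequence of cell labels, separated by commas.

Any route must reach (1,3) and (4,5) and still end at (1,1) within 10 moves, so the order of the required stops is forced.
Route from (2,4): down 1 to (3,4), right 1 to (3,5), down 1 to (4,5), left 2 to (4,3), up 3 to (1,3), left 2 to (1,1) — 10 moves in all.
Check: all required cells visited; 10 ≤ 10 moves.

(2,4), (3,4), (3,5), (4,5), (4,4), (4,3), (3,3), (2,3), (1,3), (1,2), (1,1)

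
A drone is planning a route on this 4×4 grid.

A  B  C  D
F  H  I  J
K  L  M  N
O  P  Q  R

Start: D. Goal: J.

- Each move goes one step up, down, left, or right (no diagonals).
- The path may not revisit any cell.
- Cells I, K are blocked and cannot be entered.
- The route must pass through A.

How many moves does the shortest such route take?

9

Any route passes through A somewhere between D and J. Summing Manhattan distances along the two legs (D → A → J) gives a lower bound of 3 + 4 = 7 moves.
The shortest route satisfying every rule uses 9 moves: D → C → B → A → F → H → L → M → N → J.
The bound of 7 isn't tight here; checking systematically, no route of length 7 through 8 satisfies every constraint, so 9 is the minimum.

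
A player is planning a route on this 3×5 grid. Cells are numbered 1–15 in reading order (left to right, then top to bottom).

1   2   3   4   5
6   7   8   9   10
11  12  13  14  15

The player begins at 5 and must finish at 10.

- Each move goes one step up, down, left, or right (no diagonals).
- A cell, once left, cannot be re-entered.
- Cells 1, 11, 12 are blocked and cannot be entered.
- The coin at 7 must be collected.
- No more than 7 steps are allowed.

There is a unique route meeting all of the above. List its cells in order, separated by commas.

Any route must reach 7 and still end at 10 within 7 moves, so the order of the required stops is forced.
Route from 5: 3× left (reaching 2), down to 7, 3× right (reaching 10) — 7 moves in all.
Check: all required cells visited; 7 ≤ 7 moves.

5, 4, 3, 2, 7, 8, 9, 10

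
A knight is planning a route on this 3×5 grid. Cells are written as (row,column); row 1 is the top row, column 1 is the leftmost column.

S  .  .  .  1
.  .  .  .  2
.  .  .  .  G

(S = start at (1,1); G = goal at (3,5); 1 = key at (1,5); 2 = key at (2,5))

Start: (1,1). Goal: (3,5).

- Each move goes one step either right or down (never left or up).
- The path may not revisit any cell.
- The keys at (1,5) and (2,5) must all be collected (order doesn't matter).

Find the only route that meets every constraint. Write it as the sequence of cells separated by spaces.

Moves only go right or down, so the column and row indices never decrease.
Route from (1,1): 4× right (reaching (1,5)), 2× down (reaching (3,5)) — 6 moves in all.
Check: all required cells visited.

(1,1) (1,2) (1,3) (1,4) (1,5) (2,5) (3,5)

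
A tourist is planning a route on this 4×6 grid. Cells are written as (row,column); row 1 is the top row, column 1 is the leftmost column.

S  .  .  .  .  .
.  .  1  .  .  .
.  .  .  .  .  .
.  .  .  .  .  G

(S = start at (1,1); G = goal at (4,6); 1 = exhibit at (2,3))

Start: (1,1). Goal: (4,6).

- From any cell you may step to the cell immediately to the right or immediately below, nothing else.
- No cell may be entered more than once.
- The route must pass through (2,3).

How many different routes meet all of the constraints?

A right/down-only route from (1,1) to (4,6) makes exactly 3 down-moves and 5 right-moves in some order.
With no other constraints that would be C(8,3) = 56 routes.
Split at (2,3) and multiply the segment counts: (1,1)→(2,3): 3; (2,3)→(4,6): 10; product = 30.
That gives 30 routes.

30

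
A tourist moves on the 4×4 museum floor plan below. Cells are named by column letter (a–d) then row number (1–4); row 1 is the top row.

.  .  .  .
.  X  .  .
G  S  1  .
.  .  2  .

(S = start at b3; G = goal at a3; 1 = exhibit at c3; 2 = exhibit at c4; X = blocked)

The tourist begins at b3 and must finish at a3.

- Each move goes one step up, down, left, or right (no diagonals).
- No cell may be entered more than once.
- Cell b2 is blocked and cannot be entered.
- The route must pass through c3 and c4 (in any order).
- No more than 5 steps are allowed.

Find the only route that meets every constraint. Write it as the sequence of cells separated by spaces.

b3 c3 c4 b4 a4 a3

The budget equals the shortest possible length, so every move has to be on a shortest route through the required cells.
Route from b3: right 1 to c3, down 1 to c4, left 2 to a4, up 1 to a3 — 5 moves in all.
Check: all required cells visited; 5 ≤ 5 moves.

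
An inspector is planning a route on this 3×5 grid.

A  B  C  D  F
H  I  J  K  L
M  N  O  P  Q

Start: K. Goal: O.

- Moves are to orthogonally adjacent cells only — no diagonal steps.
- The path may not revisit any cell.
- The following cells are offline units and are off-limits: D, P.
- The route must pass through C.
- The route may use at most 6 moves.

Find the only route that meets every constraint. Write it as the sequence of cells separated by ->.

The 6-move cap with required stops at C leaves no slack for detours.
Route from K: left to J, up to C, left to B, 2× down (reaching N), right to O — 6 moves in all.
Check: all required cells visited; 6 ≤ 6 moves.

K -> J -> C -> B -> I -> N -> O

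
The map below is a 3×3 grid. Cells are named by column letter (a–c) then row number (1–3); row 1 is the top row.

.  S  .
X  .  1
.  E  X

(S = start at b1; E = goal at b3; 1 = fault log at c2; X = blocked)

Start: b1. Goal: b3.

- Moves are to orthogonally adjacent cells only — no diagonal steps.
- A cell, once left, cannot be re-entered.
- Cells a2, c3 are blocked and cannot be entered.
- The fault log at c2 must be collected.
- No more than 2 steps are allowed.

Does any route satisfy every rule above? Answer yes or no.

Even ignoring the no-revisit rule, getting from b1 to b3 via c2 needs at least 2 + 2 = 4 moves (Manhattan distance per leg), which exceeds the 2-move limit.

no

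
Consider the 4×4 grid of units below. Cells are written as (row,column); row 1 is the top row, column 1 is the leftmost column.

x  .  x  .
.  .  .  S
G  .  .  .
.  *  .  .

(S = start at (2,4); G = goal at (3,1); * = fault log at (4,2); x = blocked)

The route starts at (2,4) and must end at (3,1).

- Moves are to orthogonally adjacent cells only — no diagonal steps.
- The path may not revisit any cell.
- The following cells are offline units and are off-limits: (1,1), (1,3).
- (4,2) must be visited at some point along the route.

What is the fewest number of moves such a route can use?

Any route passes through (4,2) somewhere between (2,4) and (3,1). Summing Manhattan distances along the two legs ((2,4) → (4,2) → (3,1)) gives a lower bound of 4 + 2 = 6 moves.
A route of 6 moves achieves this: (2,4) → (3,4) → (4,4) → (4,3) → (4,2) → (3,2) → (3,1).
Since 6 matches the lower bound, it is optimal.

6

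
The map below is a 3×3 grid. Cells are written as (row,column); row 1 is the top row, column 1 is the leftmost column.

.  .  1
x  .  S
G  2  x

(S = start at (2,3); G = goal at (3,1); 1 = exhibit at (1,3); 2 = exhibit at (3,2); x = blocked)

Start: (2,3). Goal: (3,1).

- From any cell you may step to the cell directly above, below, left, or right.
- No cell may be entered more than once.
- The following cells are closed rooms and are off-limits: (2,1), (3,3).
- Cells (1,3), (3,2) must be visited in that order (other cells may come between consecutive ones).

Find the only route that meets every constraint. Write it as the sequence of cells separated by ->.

The waypoints must appear in the order (1,3), (3,2), with no cell reused.
Route from (2,3): up to (1,3), left to (1,2), 2× down (reaching (3,2)), left to (3,1) — 5 moves in all.
Check: order respected (1 at step 1, 2 at step 4).

(2,3) -> (1,3) -> (1,2) -> (2,2) -> (3,2) -> (3,1)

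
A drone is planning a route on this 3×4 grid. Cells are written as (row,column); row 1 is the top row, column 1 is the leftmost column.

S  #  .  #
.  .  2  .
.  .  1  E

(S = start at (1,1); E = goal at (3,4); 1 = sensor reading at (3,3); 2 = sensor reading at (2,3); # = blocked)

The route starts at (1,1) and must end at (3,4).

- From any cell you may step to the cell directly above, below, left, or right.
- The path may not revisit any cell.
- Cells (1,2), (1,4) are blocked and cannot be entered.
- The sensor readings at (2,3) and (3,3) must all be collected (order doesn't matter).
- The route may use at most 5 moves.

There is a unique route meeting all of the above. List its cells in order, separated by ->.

Any route must reach (2,3) and (3,3) and still end at (3,4) within 5 moves, so the order of the required stops is forced.
Route from (1,1): down 1 to (2,1), right 2 to (2,3), down 1 to (3,3), right 1 to (3,4) — 5 moves in all.
Check: all required cells visited; 5 ≤ 5 moves.

(1,1) -> (2,1) -> (2,2) -> (2,3) -> (3,3) -> (3,4)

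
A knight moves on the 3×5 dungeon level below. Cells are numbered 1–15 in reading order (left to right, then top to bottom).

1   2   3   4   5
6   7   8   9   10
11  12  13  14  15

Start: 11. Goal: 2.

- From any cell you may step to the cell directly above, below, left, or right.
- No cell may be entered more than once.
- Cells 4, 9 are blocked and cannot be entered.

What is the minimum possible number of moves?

3

The Manhattan distance from 11 to 2 is |3−1| + |1−2| = 3, so at least 3 moves are needed.
A route of 3 moves achieves this: 11 → 6 → 1 → 2.
Since 3 matches the lower bound, it is optimal.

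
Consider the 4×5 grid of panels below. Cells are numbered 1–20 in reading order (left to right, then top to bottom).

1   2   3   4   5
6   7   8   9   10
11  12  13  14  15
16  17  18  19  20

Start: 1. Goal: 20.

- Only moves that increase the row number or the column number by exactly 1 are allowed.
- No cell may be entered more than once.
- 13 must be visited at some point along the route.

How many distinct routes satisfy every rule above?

18

A right/down-only route from 1 to 20 makes exactly 3 down-moves and 4 right-moves in some order.
With no other constraints that would be C(7,3) = 35 routes.
Split at 13 and multiply the segment counts: 1→13: 6; 13→20: 3; product = 18.
That gives 18 routes.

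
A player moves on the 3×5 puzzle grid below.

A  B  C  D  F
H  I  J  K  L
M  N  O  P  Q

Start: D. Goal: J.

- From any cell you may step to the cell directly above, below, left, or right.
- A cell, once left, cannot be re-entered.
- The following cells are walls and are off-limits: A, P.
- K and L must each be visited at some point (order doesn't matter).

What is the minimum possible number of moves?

4

Any route passes through K and L in some order between D and J. Summing Manhattan distances along each leg and taking the cheapest ordering (D → L → K → J) gives a lower bound of 2 + 1 + 1 = 4 moves.
A route of 4 moves achieves this: D → F → L → K → J.
Since 4 matches the lower bound, it is optimal.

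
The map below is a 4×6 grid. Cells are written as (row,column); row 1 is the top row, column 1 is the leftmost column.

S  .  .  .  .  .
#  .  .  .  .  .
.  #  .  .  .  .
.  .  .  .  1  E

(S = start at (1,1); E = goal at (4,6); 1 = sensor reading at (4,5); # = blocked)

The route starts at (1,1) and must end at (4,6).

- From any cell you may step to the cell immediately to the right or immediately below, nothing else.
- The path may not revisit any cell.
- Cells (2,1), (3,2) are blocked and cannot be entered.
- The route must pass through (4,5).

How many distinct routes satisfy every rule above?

16

A right/down-only route from (1,1) to (4,6) makes exactly 3 down-moves and 5 right-moves in some order.
With no other constraints that would be C(8,3) = 56 routes.
Split at (4,5) and multiply the segment counts (each segment already excludes blocked cells): (1,1)→(4,5): 16; (4,5)→(4,6): 1; product = 16.
That gives 16 routes.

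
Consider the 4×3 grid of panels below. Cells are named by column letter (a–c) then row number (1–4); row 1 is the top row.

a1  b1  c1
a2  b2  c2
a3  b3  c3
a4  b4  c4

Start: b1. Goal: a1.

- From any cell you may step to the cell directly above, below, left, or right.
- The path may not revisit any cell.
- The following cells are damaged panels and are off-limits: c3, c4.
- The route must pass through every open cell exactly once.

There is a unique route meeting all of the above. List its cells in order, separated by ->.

Need to visit all 10 open cells exactly once, starting at b1 and ending at a1.
Cell a4 has only two open neighbours (a3 and b4), so the path must pass straight through it: one of those is the cell it's entered from and the other is where it exits.
Route from b1: right 1 to c1, down 1 to c2, left 1 to b2, down 2 to b4, left 1 to a4, up 3 to a1 — 9 moves in all.
Check: all 10 open cells covered.

b1 -> c1 -> c2 -> b2 -> b3 -> b4 -> a4 -> a3 -> a2 -> a1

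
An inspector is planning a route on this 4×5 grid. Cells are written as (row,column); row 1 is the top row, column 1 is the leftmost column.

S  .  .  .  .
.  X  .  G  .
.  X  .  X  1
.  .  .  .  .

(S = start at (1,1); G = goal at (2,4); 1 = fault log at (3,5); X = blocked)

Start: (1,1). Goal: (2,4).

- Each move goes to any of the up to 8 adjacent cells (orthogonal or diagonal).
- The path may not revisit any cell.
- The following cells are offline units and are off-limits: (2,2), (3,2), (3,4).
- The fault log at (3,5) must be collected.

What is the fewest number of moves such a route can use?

6

Any route passes through (3,5) somewhere between (1,1) and (2,4). Summing Chebyshev distances along the two legs ((1,1) → (3,5) → (2,4)) gives a lower bound of 4 + 1 = 5 moves.
The shortest route satisfying every rule uses 6 moves: (1,1) → (1,2) → (1,3) → (1,4) → (2,5) → (3,5) → (2,4).
The bound of 5 isn't tight here; checking systematically, no route of length 5 through 5 satisfies every constraint, so 6 is the minimum.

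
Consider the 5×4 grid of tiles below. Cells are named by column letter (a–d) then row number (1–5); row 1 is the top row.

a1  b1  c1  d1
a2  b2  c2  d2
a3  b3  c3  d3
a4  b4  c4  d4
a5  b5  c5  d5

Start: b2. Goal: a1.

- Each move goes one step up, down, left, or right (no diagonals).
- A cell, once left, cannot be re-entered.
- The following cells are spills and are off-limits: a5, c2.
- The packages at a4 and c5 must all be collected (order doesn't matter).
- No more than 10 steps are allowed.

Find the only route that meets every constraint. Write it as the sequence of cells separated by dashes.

b2 - b3 - c3 - c4 - c5 - b5 - b4 - a4 - a3 - a2 - a1

Any route must reach a4 and c5 and still end at a1 within 10 moves, so the order of the required stops is forced.
Route from b2: down 1 to b3, right 1 to c3, down 2 to c5, left 1 to b5, up 1 to b4, left 1 to a4, up 3 to a1 — 10 moves in all.
Check: all required cells visited; 10 ≤ 10 moves.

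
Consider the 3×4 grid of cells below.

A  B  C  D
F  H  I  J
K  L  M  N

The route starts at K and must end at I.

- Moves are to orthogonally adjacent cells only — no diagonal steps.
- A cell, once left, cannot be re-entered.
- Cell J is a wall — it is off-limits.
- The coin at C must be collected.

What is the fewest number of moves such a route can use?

5

Any route passes through C somewhere between K and I. Summing Manhattan distances along the two legs (K → C → I) gives a lower bound of 4 + 1 = 5 moves.
A route of 5 moves achieves this: K → F → A → B → C → I.
Since 5 matches the lower bound, it is optimal.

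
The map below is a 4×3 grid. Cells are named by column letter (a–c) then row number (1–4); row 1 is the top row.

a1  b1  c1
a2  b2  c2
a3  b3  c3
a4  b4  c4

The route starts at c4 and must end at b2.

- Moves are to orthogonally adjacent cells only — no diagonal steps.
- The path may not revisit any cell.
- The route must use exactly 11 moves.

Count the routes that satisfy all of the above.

4

Need simple routes of exactly 11 moves from c4 to b2 (Manhattan distance 3, so 4 moves are spent on a detour and 4 undoing it).
Enumerating: c4 c3 c2 c1 b1 a1 a2 a3 a4 b4 b3 b2 | c4 c3 b3 b4 a4 a3 a2 a1 b1 c1 c2 b2 | c4 b4 a4 a3 a2 a1 b1 c1 c2 c3 b3 b2 | c4 b4 a4 a3 b3 c3 c2 c1 b1 a1 a2 b2.
That gives 4 routes.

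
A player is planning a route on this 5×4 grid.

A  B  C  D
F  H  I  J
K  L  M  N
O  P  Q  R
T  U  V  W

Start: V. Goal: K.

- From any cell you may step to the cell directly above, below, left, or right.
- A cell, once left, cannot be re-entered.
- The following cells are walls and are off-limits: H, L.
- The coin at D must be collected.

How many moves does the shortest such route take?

Any route passes through D somewhere between V and K. Summing Manhattan distances along the two legs (V → D → K) gives a lower bound of 5 + 5 = 10 moves.
A route of 10 moves achieves this: V → Q → M → I → J → D → C → B → A → F → K.
Since 10 matches the lower bound, it is optimal.

10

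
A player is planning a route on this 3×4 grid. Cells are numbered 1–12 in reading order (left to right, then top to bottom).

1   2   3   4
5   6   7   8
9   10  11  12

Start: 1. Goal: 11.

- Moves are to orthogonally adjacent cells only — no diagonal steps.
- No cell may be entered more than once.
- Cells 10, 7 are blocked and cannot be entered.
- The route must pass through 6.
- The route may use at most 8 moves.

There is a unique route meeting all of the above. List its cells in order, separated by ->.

1 -> 5 -> 6 -> 2 -> 3 -> 4 -> 8 -> 12 -> 11

The budget equals the shortest possible length, so every move has to be on a shortest route through the required cells.
Route from 1: down to 5, right to 6, up to 2, 2× right (reaching 4), 2× down (reaching 12), left to 11 — 8 moves in all.
Check: all required cells visited; 8 ≤ 8 moves.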